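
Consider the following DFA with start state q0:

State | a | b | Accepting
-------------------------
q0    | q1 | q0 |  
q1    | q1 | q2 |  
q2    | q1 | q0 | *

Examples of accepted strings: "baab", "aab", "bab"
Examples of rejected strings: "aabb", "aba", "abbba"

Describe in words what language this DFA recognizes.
strings over {a,b} ending with 'ab'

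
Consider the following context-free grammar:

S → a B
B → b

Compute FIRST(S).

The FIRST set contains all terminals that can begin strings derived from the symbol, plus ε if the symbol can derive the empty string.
S has the single production S → a B, whose right-hand side begins with the terminal a. So FIRST(S) = {a}.

Final answer: {a}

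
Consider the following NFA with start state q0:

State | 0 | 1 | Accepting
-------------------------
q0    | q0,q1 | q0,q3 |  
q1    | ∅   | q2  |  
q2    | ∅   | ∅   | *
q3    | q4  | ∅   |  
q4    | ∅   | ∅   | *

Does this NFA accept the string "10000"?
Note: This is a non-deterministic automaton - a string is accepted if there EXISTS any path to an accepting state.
Track the set of states the NFA could be in: start {q0}
Read '1': {q0} → {q0, q3}
Read '0': {q0, q3} → {q0, q1, q4}
Read '0': {q0, q1, q4} → {q0, q1}
Read '0': {q0, q1} → {q0, q1}
Read '0': {q0, q1} → {q0, q1}
Final set {q0, q1} contains no accepting state → rejected.

Final answer: No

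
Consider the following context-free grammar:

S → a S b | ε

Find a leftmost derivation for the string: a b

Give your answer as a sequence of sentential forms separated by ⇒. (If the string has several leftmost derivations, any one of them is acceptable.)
Start with S.
Step 1: the leftmost non-terminal is S; apply S → a S b:  a S b
Step 2: the leftmost non-terminal is S; apply S → ε:  a b

Final answer: S ⇒ a S b ⇒ a b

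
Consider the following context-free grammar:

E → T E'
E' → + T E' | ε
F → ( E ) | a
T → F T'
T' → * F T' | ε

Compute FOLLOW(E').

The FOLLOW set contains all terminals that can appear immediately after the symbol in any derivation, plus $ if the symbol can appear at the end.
Useful FIRST sets: FIRST(E') = {+, ε}, FIRST(T') = {*, ε} (both E' and T' are nullable).
FOLLOW(E): E is the start symbol → $; E appears in F → ( E ) followed by ')' → FOLLOW(E) = {), $}.
FOLLOW(E'): E' appears at the right end of E → T E' and of E' → + T E', so FOLLOW(E') ⊇ FOLLOW(E) (the second occurrence adds nothing new). FOLLOW(E') = {), $}.

Final answer: {$, )}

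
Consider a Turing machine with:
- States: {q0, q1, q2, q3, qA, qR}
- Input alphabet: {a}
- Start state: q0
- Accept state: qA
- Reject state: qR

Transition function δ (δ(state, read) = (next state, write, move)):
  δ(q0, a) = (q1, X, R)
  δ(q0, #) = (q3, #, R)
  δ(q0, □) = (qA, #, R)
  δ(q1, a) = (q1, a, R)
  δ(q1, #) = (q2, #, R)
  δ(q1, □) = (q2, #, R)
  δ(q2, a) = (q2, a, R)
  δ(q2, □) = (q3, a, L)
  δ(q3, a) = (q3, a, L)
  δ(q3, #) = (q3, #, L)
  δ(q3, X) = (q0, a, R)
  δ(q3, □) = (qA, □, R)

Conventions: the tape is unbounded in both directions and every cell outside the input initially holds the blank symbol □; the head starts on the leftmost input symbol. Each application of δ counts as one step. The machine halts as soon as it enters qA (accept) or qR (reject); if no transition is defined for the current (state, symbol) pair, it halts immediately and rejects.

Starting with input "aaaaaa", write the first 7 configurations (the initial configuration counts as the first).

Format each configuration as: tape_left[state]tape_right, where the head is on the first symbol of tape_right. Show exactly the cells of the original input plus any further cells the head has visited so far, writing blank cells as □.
Step 0: [q0]aaaaaa (head at position 0)
Step 1: δ(q0, a) = (q1, X, R)  ⊢  X[q1]aaaaa (head at position 1)
Step 2: δ(q1, a) = (q1, a, R)  ⊢  Xa[q1]aaaa (head at position 2)
Step 3: δ(q1, a) = (q1, a, R)  ⊢  Xaa[q1]aaa (head at position 3)
Step 4: δ(q1, a) = (q1, a, R)  ⊢  Xaaa[q1]aa (head at position 4)
Step 5: δ(q1, a) = (q1, a, R)  ⊢  Xaaaa[q1]a (head at position 5)
Step 6: δ(q1, a) = (q1, a, R)  ⊢  Xaaaaa[q1]□ (head at position 6)

Final answer: [q0]aaaaaa ⊢ X[q1]aaaaa ⊢ Xa[q1]aaaa ⊢ Xaa[q1]aaa ⊢ Xaaa[q1]aa ⊢ Xaaaa[q1]a ⊢ Xaaaaa[q1]□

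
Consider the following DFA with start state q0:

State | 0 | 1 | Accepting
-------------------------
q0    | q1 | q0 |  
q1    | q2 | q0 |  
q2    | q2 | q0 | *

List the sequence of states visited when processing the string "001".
q0 → q1 → q2 → q0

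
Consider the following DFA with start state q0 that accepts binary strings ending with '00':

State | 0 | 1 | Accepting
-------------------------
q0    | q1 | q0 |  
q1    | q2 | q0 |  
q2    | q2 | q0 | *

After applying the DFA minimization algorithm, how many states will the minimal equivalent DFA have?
All 3 states are reachable from q0, so none can be removed as unreachable.
Table-filling: first mark every (accepting, non-accepting) pair as distinguishable (accepting: {q2}; non-accepting: {q0, q1}).
Round 1: (q0, q1) on '0' go to q1 and q2, already distinguishable → mark.
Every pair of states is distinguishable, so the DFA is already minimal.
Equivalence classes: {q0}, {q1}, {q2} → 3 states.

Final answer: 3 states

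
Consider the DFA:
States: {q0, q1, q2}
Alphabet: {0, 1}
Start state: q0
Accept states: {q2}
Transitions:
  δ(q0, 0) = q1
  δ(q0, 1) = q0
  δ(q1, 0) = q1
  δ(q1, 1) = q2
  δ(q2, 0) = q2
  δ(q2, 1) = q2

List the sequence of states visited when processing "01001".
Starting at q0
Read '0': q0 -> q1
Read '1': q1 -> q2
Read '0': q2 -> q2
Read '0': q2 -> q2
Read '1': q2 -> q2

Final answer: q0 -> q1 -> q2 -> q2 -> q2 -> q2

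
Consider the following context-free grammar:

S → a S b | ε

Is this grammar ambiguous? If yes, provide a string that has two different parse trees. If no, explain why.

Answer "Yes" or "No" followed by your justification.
At every step exactly one production applies: if the remaining string to generate is non-empty it starts with a and ends with b, forcing S → a S b; if it is empty, S → ε is forced. Hence each string a^n b^n has exactly one derivation (S → a S b applied n times, then S → ε) and one parse tree.

Final answer: No - the grammar is unambiguous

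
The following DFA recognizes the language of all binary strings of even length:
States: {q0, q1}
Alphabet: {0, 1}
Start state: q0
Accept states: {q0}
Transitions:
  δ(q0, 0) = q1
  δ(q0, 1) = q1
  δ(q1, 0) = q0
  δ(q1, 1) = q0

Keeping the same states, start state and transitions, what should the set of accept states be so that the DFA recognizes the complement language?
The DFA is complete (every state has a transition on every symbol), so the complement
is recognized by the same DFA with accepting and non-accepting states swapped.
Original accept states: {q0}
Complement accept states = All states - Original accept states
= {q0, q1} - {q0}
= {q1}
Complement language: strings of ODD length

Final answer: {q1}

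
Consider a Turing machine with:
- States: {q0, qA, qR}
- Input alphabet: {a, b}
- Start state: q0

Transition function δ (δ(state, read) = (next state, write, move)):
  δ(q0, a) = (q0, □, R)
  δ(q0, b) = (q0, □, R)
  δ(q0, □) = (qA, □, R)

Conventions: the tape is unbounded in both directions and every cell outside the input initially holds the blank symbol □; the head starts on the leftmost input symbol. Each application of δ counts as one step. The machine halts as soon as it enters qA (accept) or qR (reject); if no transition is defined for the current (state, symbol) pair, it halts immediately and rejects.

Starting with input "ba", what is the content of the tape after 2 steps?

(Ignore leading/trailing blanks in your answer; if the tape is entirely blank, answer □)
Step 0: [q0]ba (head at position 0)
Step 1: δ(q0, b) = (q0, □, R)  ⊢  □[q0]a (head at position 1)
Step 2: δ(q0, a) = (q0, □, R)  ⊢  □□[q0]□ (head at position 2)
Tape after 2 steps (ignoring surrounding blanks): □

Final answer: Tape: □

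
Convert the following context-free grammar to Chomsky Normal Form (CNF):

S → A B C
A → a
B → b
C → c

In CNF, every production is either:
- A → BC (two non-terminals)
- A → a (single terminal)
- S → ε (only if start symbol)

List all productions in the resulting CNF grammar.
The grammar has no ε-productions or unit productions to eliminate.
A → a is already in CNF (single terminal) – keep it.
B → b is already in CNF (single terminal) – keep it.
C → c is already in CNF (single terminal) – keep it.
S → A B C has 3 symbols on the right: break it into binary productions S → A X0, X0 → B C.
Resulting CNF grammar (5 productions): A → a; B → b; C → c; S → A X0; X0 → B C

Final answer: A → a; B → b; C → c; S → A X0; X0 → B C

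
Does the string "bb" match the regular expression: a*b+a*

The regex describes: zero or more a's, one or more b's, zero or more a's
Yes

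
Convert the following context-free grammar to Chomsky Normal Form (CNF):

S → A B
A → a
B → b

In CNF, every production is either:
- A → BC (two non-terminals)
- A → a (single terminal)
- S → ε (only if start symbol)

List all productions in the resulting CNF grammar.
The grammar has no ε-productions or unit productions to eliminate.
S → A B is already in CNF (two non-terminals) – keep it.
A → a is already in CNF (single terminal) – keep it.
B → b is already in CNF (single terminal) – keep it.
Resulting CNF grammar (3 productions): A → a; B → b; S → A B

Final answer: A → a; B → b; S → A B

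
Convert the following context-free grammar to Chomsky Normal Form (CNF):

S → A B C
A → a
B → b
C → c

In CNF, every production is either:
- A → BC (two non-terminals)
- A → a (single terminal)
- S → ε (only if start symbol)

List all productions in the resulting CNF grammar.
The grammar has no ε-productions or unit productions to eliminate.
A → a is already in CNF (single terminal) – keep it.
B → b is already in CNF (single terminal) – keep it.
C → c is already in CNF (single terminal) – keep it.
S → A B C has 3 symbols on the right: break it into binary productions S → A X0, X0 → B C.
Resulting CNF grammar (5 productions): A → a; B → b; C → c; S → A X0; X0 → B C

Final answer: A → a; B → b; C → c; S → A X0; X0 → B C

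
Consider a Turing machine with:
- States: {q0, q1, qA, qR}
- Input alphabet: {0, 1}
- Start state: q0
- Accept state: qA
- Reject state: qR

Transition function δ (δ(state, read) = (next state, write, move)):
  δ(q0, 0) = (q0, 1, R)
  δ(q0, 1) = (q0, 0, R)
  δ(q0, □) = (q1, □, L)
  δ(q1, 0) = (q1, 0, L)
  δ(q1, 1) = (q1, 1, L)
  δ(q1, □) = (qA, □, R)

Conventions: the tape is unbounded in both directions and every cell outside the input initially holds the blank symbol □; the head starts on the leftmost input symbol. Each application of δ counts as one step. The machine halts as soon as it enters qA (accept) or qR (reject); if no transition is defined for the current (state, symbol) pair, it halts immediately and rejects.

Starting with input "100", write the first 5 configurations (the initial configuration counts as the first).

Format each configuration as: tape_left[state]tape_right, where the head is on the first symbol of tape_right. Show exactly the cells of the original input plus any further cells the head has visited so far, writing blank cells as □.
Step 0: [q0]100 (head at position 0)
Step 1: δ(q0, 1) = (q0, 0, R)  ⊢  0[q0]00 (head at position 1)
Step 2: δ(q0, 0) = (q0, 1, R)  ⊢  01[q0]0 (head at position 2)
Step 3: δ(q0, 0) = (q0, 1, R)  ⊢  011[q0]□ (head at position 3)
Step 4: δ(q0, □) = (q1, □, L)  ⊢  01[q1]1□ (head at position 2)

Final answer: [q0]100 ⊢ 0[q0]00 ⊢ 01[q0]0 ⊢ 011[q0]□ ⊢ 01[q1]1□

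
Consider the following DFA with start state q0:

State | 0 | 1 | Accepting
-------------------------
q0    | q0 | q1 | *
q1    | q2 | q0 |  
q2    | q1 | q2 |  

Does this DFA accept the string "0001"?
Start in q0.
Read '0': q0 → q0
Read '0': q0 → q0
Read '0': q0 → q0
Read '1': q0 → q1
Final state q1 is not accepting, so the string is rejected.

Final answer: No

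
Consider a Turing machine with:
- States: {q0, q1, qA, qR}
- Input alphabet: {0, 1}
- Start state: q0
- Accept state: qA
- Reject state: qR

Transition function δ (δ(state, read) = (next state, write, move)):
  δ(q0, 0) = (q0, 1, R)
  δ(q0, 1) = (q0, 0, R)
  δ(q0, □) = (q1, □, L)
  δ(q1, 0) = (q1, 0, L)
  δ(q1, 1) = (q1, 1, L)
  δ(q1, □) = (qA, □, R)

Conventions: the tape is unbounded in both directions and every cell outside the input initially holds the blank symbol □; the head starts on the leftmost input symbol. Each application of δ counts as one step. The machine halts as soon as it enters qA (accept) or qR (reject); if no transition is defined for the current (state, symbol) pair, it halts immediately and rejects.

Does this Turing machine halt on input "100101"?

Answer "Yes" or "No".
Step 0: [q0]100101 (head at position 0)
Step 1: δ(q0, 1) = (q0, 0, R)  ⊢  0[q0]00101 (head at position 1)
Step 2: δ(q0, 0) = (q0, 1, R)  ⊢  01[q0]0101 (head at position 2)
Step 3: δ(q0, 0) = (q0, 1, R)  ⊢  011[q0]101 (head at position 3)
Step 4: δ(q0, 1) = (q0, 0, R)  ⊢  0110[q0]01 (head at position 4)
Step 5: δ(q0, 0) = (q0, 1, R)  ⊢  01101[q0]1 (head at position 5)
Step 6: δ(q0, 1) = (q0, 0, R)  ⊢  011010[q0]□ (head at position 6)
Step 7: δ(q0, □) = (q1, □, L)  ⊢  01101[q1]0□ (head at position 5)
Step 8: δ(q1, 0) = (q1, 0, L)  ⊢  0110[q1]10□ (head at position 4)
Step 9: δ(q1, 1) = (q1, 1, L)  ⊢  011[q1]010□ (head at position 3)
Step 10: δ(q1, 0) = (q1, 0, L)  ⊢  01[q1]1010□ (head at position 2)
Step 11: δ(q1, 1) = (q1, 1, L)  ⊢  0[q1]11010□ (head at position 1)
Step 12: δ(q1, 1) = (q1, 1, L)  ⊢  [q1]011010□ (head at position 0)
Step 13: δ(q1, 0) = (q1, 0, L)  ⊢  [q1]□011010□ (head at position -1)
Step 14: δ(q1, □) = (qA, □, R)  ⊢  □[qA]011010□ (head at position 0)
The machine is in qA, so it halts and accepts.
It halts after 14 steps.

Final answer: Yes - halts after 14 steps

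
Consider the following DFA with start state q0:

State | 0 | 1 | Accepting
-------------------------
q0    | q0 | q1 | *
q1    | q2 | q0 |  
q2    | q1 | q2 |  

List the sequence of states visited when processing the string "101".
q0 → q1 → q2 → q2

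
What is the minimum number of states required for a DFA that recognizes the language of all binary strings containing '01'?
Language: binary strings containing '01'
Lower bound (Myhill–Nerode): the prefixes ε, 0, 01 are pairwise distinguishable:
  ε vs 01: suffix ε distinguishes them (ε is rejected, 01 is accepted)
  0 vs 01: suffix ε distinguishes them (0 is rejected, 01 is accepted)
  ε vs 0: suffix 1 distinguishes them (ε·1 = 1 is rejected, 0·1 = 01 is accepted)
So any DFA needs at least 3 states.
Upper bound: a DFA with 3 states exists (one state per class above: 'no progress', 'last symbol 0', and 'seen 01' (accepting sink)).
Minimum states: 3

Final answer: 3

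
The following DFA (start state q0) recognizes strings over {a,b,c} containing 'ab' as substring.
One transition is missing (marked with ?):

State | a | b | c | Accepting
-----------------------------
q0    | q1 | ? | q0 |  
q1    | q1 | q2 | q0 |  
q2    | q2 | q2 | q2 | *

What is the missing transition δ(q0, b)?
q0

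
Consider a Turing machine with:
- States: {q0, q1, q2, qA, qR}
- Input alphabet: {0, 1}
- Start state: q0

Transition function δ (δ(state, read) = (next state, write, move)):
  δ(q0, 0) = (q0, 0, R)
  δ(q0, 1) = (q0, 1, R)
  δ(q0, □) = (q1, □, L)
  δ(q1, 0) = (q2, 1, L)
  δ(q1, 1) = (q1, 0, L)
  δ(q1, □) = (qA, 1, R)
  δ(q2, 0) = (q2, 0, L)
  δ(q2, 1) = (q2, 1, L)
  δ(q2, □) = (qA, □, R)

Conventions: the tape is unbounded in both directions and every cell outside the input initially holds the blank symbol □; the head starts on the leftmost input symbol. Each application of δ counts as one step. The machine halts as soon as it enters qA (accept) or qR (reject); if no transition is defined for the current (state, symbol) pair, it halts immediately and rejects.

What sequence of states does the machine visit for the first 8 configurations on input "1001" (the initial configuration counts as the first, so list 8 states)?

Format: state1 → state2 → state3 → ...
Step 0: [q0]1001 (head at position 0)
Step 1: δ(q0, 1) = (q0, 1, R)  ⊢  1[q0]001 (head at position 1)
Step 2: δ(q0, 0) = (q0, 0, R)  ⊢  10[q0]01 (head at position 2)
Step 3: δ(q0, 0) = (q0, 0, R)  ⊢  100[q0]1 (head at position 3)
Step 4: δ(q0, 1) = (q0, 1, R)  ⊢  1001[q0]□ (head at position 4)
Step 5: δ(q0, □) = (q1, □, L)  ⊢  100[q1]1□ (head at position 3)
Step 6: δ(q1, 1) = (q1, 0, L)  ⊢  10[q1]00□ (head at position 2)
Step 7: δ(q1, 0) = (q2, 1, L)  ⊢  1[q2]010□ (head at position 1)
Reading off the states of these 8 configurations: q0 → q0 → q0 → q0 → q0 → q1 → q1 → q2

Final answer: q0 → q0 → q0 → q0 → q0 → q1 → q1 → q2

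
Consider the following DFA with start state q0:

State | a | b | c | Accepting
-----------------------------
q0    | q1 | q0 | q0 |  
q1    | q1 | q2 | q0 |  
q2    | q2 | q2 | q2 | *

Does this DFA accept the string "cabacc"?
Start in q0.
Read 'c': q0 → q0
Read 'a': q0 → q1
Read 'b': q1 → q2
Read 'a': q2 → q2
Read 'c': q2 → q2
Read 'c': q2 → q2
Final state q2 is accepting, so the string is accepted.

Final answer: Yes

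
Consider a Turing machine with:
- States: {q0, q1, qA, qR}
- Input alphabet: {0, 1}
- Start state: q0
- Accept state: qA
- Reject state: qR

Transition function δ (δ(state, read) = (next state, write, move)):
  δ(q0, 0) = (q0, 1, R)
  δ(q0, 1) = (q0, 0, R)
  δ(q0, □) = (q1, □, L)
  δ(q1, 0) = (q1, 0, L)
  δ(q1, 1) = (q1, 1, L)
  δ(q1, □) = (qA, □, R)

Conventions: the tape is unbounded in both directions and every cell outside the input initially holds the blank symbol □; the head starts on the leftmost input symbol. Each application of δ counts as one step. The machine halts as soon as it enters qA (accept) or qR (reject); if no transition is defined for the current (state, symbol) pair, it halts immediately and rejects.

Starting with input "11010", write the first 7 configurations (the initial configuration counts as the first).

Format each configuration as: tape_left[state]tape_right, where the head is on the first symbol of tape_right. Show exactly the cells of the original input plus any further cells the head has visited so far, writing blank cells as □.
Step 0: [q0]11010 (head at position 0)
Step 1: δ(q0, 1) = (q0, 0, R)  ⊢  0[q0]1010 (head at position 1)
Step 2: δ(q0, 1) = (q0, 0, R)  ⊢  00[q0]010 (head at position 2)
Step 3: δ(q0, 0) = (q0, 1, R)  ⊢  001[q0]10 (head at position 3)
Step 4: δ(q0, 1) = (q0, 0, R)  ⊢  0010[q0]0 (head at position 4)
Step 5: δ(q0, 0) = (q0, 1, R)  ⊢  00101[q0]□ (head at position 5)
Step 6: δ(q0, □) = (q1, □, L)  ⊢  0010[q1]1□ (head at position 4)

Final answer: [q0]11010 ⊢ 0[q0]1010 ⊢ 00[q0]010 ⊢ 001[q0]10 ⊢ 0010[q0]0 ⊢ 00101[q0]□ ⊢ 0010[q1]1□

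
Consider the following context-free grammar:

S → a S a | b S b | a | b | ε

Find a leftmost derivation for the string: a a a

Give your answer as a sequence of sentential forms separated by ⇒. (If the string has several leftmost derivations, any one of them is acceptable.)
Start with S.
Step 1: the leftmost non-terminal is S; apply S → a S a:  a S a
Step 2: the leftmost non-terminal is S; apply S → a:  a a a

Final answer: S ⇒ a S a ⇒ a a a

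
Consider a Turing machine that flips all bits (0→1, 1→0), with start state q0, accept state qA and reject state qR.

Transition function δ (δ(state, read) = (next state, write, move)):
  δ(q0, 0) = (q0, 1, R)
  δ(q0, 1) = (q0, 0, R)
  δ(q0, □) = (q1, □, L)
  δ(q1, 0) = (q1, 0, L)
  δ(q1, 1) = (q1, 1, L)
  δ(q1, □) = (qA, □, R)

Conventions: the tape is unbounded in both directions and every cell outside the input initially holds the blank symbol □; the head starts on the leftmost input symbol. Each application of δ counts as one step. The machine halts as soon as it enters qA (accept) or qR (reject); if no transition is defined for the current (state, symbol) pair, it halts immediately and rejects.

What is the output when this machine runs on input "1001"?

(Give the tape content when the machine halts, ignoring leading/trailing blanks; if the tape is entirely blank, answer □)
Step 0: [q0]1001 (head at position 0)
Step 1: δ(q0, 1) = (q0, 0, R)  ⊢  0[q0]001 (head at position 1)
Step 2: δ(q0, 0) = (q0, 1, R)  ⊢  01[q0]01 (head at position 2)
Step 3: δ(q0, 0) = (q0, 1, R)  ⊢  011[q0]1 (head at position 3)
Step 4: δ(q0, 1) = (q0, 0, R)  ⊢  0110[q0]□ (head at position 4)
Step 5: δ(q0, □) = (q1, □, L)  ⊢  011[q1]0□ (head at position 3)
Step 6: δ(q1, 0) = (q1, 0, L)  ⊢  01[q1]10□ (head at position 2)
Step 7: δ(q1, 1) = (q1, 1, L)  ⊢  0[q1]110□ (head at position 1)
Step 8: δ(q1, 1) = (q1, 1, L)  ⊢  [q1]0110□ (head at position 0)
Step 9: δ(q1, 0) = (q1, 0, L)  ⊢  [q1]□0110□ (head at position -1)
Step 10: δ(q1, □) = (qA, □, R)  ⊢  □[qA]0110□ (head at position 0)
The machine is in qA, so it halts and accepts.
Tape content when halted (ignoring surrounding blanks): 0110

Final answer: Output: 0110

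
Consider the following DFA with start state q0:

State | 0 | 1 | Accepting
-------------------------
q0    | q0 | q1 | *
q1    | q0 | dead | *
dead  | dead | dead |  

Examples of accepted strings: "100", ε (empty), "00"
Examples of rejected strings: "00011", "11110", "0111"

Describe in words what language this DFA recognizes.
binary strings with no two consecutive 1s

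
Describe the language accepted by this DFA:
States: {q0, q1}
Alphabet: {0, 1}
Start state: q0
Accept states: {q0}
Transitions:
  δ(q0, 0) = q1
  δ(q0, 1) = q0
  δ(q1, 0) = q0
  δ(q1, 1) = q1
Analyzing the DFA structure:
Start state: q0
Accept states: {q0}
Interpreting what each state remembers (checking against the transitions):
  q0: an even number of 0s has been read so far
  q1: an odd number of 0s has been read so far
  δ(q0, 0): in q0 (an even number of 0s has been read so far), after reading 0 we have: an odd number of 0s has been read so far → q1
  δ(q0, 1): in q0 (an even number of 0s has been read so far), after reading 1 we have: an even number of 0s has been read so far → q0
  δ(q1, 0): in q1 (an odd number of 0s has been read so far), after reading 0 we have: an even number of 0s has been read so far → q0
  δ(q1, 1): in q1 (an odd number of 0s has been read so far), after reading 1 we have: an odd number of 0s has been read so far → q1
A string is accepted iff it ends in {q0}, i.e. an even number of 0s has been read so far.
Language: All binary strings with an even number of 0s

Final answer: All binary strings with an even number of 0s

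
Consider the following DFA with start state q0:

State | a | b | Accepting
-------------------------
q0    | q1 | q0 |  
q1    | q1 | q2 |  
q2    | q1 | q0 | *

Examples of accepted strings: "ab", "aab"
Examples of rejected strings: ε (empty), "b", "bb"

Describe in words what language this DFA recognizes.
strings over {a,b} ending with 'ab'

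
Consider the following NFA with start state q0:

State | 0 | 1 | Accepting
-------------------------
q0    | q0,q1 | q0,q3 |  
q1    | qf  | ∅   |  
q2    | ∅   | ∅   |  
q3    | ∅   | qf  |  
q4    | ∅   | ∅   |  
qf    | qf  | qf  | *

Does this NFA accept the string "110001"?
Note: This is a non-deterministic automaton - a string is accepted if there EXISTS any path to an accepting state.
Track the set of states the NFA could be in: start {q0}
Read '1': {q0} → {q0, q3}
Read '1': {q0, q3} → {q0, q3, qf}
Read '0': {q0, q3, qf} → {q0, q1, qf}
Read '0': {q0, q1, qf} → {q0, q1, qf}
Read '0': {q0, q1, qf} → {q0, q1, qf}
Read '1': {q0, q1, qf} → {q0, q3, qf}
Final set {q0, q3, qf} contains accepting state(s) {qf} → accepted.

Final answer: Yes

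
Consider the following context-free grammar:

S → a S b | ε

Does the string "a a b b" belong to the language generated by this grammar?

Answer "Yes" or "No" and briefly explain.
A derivation exists: S ⇒ a S b ⇒ a a S b b ⇒ a a b b (using S → a S b twice, then S → ε).

Final answer: Yes - a valid derivation exists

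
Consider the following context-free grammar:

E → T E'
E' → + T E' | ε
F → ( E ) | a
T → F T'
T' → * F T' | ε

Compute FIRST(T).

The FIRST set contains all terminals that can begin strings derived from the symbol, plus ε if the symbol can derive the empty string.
FIRST(F): F → ( E ) contributes '(' and F → a contributes 'a', so FIRST(F) = {(, a}. F is not nullable.
FIRST(T): T → F T' begins with F, and F is not nullable, so FIRST(T) = FIRST(F) = {(, a}.

Final answer: {(, a}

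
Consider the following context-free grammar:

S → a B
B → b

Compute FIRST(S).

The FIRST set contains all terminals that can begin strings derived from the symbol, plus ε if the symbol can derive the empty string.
S has the single production S → a B, whose right-hand side begins with the terminal a. So FIRST(S) = {a}.

Final answer: {a}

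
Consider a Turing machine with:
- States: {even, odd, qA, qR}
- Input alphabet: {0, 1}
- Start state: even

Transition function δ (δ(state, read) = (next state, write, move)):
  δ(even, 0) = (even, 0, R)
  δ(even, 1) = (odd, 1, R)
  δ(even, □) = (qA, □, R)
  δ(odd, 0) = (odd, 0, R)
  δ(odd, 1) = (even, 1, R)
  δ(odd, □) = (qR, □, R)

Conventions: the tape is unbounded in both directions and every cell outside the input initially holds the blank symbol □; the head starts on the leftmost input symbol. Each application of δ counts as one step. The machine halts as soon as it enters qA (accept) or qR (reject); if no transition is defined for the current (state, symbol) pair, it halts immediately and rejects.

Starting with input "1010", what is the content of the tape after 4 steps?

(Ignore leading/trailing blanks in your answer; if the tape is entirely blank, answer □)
Step 0: [even]1010 (head at position 0)
Step 1: δ(even, 1) = (odd, 1, R)  ⊢  1[odd]010 (head at position 1)
Step 2: δ(odd, 0) = (odd, 0, R)  ⊢  10[odd]10 (head at position 2)
Step 3: δ(odd, 1) = (even, 1, R)  ⊢  101[even]0 (head at position 3)
Step 4: δ(even, 0) = (even, 0, R)  ⊢  1010[even]□ (head at position 4)
Tape after 4 steps (ignoring surrounding blanks): 1010

Final answer: Tape: 1010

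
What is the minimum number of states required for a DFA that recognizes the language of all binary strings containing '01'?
Language: binary strings containing '01'
Lower bound (Myhill–Nerode): the prefixes ε, 0, 01 are pairwise distinguishable:
  ε vs 01: suffix ε distinguishes them (ε is rejected, 01 is accepted)
  0 vs 01: suffix ε distinguishes them (0 is rejected, 01 is accepted)
  ε vs 0: suffix 1 distinguishes them (ε·1 = 1 is rejected, 0·1 = 01 is accepted)
So any DFA needs at least 3 states.
Upper bound: a DFA with 3 states exists (one state per class above: 'no progress', 'last symbol 0', and 'seen 01' (accepting sink)).
Minimum states: 3

Final answer: 3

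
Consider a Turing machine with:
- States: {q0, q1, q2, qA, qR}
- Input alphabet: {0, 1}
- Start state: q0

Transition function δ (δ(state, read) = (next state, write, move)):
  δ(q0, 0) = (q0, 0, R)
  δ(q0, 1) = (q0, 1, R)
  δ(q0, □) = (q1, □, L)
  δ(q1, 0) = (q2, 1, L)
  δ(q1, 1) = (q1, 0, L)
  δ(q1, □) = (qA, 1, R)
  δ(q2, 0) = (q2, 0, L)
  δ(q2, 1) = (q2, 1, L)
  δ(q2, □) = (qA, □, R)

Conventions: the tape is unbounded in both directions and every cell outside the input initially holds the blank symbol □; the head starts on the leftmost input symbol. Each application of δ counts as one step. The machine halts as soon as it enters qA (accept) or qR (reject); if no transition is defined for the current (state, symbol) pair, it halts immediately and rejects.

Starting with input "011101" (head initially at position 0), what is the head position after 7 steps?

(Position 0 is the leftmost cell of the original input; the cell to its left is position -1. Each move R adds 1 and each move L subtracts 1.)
Step 0: [q0]011101 (head at position 0)
Step 1: δ(q0, 0) = (q0, 0, R)  ⊢  0[q0]11101 (head at position 1)
Step 2: δ(q0, 1) = (q0, 1, R)  ⊢  01[q0]1101 (head at position 2)
Step 3: δ(q0, 1) = (q0, 1, R)  ⊢  011[q0]101 (head at position 3)
Step 4: δ(q0, 1) = (q0, 1, R)  ⊢  0111[q0]01 (head at position 4)
Step 5: δ(q0, 0) = (q0, 0, R)  ⊢  01110[q0]1 (head at position 5)
Step 6: δ(q0, 1) = (q0, 1, R)  ⊢  011101[q0]□ (head at position 6)
Step 7: δ(q0, □) = (q1, □, L)  ⊢  01110[q1]1□ (head at position 5)
Head position after 7 steps: 5

Final answer: Position 5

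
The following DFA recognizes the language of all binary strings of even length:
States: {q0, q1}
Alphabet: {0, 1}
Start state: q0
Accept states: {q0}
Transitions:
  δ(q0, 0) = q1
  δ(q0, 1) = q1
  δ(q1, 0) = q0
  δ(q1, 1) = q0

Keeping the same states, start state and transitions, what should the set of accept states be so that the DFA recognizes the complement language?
The DFA is complete (every state has a transition on every symbol), so the complement
is recognized by the same DFA with accepting and non-accepting states swapped.
Original accept states: {q0}
Complement accept states = All states - Original accept states
= {q0, q1} - {q0}
= {q1}
Complement language: strings of ODD length

Final answer: {q1}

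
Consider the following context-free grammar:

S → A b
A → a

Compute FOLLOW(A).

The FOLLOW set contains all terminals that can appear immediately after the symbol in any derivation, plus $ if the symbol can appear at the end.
A occurs only in S → A b, where it is immediately followed by the terminal b. So FOLLOW(A) = {b}.

Final answer: {b}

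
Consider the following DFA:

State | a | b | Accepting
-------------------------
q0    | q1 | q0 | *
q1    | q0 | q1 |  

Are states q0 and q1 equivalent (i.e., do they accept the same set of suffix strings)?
Try the suffix ε (the empty string).
From q0: q0 — accepting.
From q1: q1 — not accepting.
The two states disagree on this suffix, so they are not equivalent.

Final answer: No. Distinguishing string: ε (the empty string) - accepted from q0 but not from q1.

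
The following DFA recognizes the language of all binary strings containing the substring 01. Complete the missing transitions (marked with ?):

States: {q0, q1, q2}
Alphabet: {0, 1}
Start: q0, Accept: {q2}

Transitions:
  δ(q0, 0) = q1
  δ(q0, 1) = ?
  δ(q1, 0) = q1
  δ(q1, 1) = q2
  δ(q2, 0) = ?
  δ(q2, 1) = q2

What each state remembers (consistent with the given transitions and accept states):
  q0: 01 not seen yet and the last symbol was not 0
  q1: 01 not seen yet and the last symbol was 0
  q2: the substring 01 has already been seen
Filling in the missing entries:
  δ(q0, 1): in q0 (01 not seen yet and the last symbol was not 0), after reading 1 we have: 01 not seen yet and the last symbol was not 0 → q0
  δ(q2, 0): in q2 (the substring 01 has already been seen), after reading 0 we have: the substring 01 has already been seen → q2

Final answer: δ(q0, 1) = q0; δ(q2, 0) = q2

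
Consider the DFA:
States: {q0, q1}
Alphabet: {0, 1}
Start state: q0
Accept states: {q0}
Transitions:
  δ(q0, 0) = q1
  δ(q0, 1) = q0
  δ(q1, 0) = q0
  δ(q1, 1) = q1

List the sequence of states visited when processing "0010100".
Starting at q0
Read '0': q0 -> q1
Read '0': q1 -> q0
Read '1': q0 -> q0
Read '0': q0 -> q1
Read '1': q1 -> q1
Read '0': q1 -> q0
Read '0': q0 -> q1

Final answer: q0 -> q1 -> q0 -> q0 -> q1 -> q1 -> q0 -> q1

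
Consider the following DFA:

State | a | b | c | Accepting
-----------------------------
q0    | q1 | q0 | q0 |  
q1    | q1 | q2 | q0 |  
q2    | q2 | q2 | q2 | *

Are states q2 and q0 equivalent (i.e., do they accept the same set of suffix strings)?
Try the suffix ε (the empty string).
From q2: q2 — accepting.
From q0: q0 — not accepting.
The two states disagree on this suffix, so they are not equivalent.

Final answer: No. Distinguishing string: ε (the empty string) - accepted from q2 but not from q0.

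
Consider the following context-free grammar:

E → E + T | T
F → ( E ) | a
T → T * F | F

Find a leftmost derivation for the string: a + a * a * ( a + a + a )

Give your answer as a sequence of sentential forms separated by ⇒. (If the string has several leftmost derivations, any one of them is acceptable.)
Start with E.
Step 1: the leftmost non-terminal is E; apply E → E + T:  E + T
Step 2: the leftmost non-terminal is E; apply E → T:  T + T
Step 3: the leftmost non-terminal is T; apply T → F:  F + T
Step 4: the leftmost non-terminal is F; apply F → a:  a + T
Step 5: the leftmost non-terminal is T; apply T → T * F:  a + T * F
Step 6: the leftmost non-terminal is T; apply T → T * F:  a + T * F * F
Step 7: the leftmost non-terminal is T; apply T → F:  a + F * F * F
Step 8: the leftmost non-terminal is F; apply F → a:  a + a * F * F
Step 9: the leftmost non-terminal is F; apply F → a:  a + a * a * F
Step 10: the leftmost non-terminal is F; apply F → ( E ):  a + a * a * ( E )
Step 11: the leftmost non-terminal is E; apply E → E + T:  a + a * a * ( E + T )
Step 12: the leftmost non-terminal is E; apply E → E + T:  a + a * a * ( E + T + T )
Step 13: the leftmost non-terminal is E; apply E → T:  a + a * a * ( T + T + T )
Step 14: the leftmost non-terminal is T; apply T → F:  a + a * a * ( F + T + T )
Step 15: the leftmost non-terminal is F; apply F → a:  a + a * a * ( a + T + T )
Step 16: the leftmost non-terminal is T; apply T → F:  a + a * a * ( a + F + T )
Step 17: the leftmost non-terminal is F; apply F → a:  a + a * a * ( a + a + T )
Step 18: the leftmost non-terminal is T; apply T → F:  a + a * a * ( a + a + F )
Step 19: the leftmost non-terminal is F; apply F → a:  a + a * a * ( a + a + a )

Final answer: E ⇒ E + T ⇒ T + T ⇒ F + T ⇒ a + T ⇒ a + T * F ⇒ a + T * F * F ⇒ a + F * F * F ⇒ a + a * F * F ⇒ a + a * a * F ⇒ a + a * a * ( E ) ⇒ a + a * a * ( E + T ) ⇒ a + a * a * ( E + T + T ) ⇒ a + a * a * ( T + T + T ) ⇒ a + a * a * ( F + T + T ) ⇒ a + a * a * ( a + T + T ) ⇒ a + a * a * ( a + F + T ) ⇒ a + a * a * ( a + a + T ) ⇒ a + a * a * ( a + a + F ) ⇒ a + a * a * ( a + a + a )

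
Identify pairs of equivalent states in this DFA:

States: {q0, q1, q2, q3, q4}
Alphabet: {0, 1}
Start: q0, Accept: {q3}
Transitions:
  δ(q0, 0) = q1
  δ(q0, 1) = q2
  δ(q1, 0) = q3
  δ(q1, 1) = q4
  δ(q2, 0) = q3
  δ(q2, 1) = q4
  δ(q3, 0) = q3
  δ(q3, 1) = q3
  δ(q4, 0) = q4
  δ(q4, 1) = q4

Using the table-filling algorithm:
Round 0 – mark pairs where exactly one state is accepting: (q0,q3), (q1,q3), (q2,q3), (q3,q4)
Round 1 – newly marked: (q0,q1) [on 0: q1 vs q3, already marked]; (q0,q2) [on 0: q1 vs q3, already marked]; (q1,q4) [on 0: q3 vs q4, already marked]; (q2,q4) [on 0: q3 vs q4, already marked]
Round 2 – newly marked: (q0,q4) [on 0: q1 vs q4, already marked]
No further pairs can be marked.
(q1, q2) unmarked: δ(q1,0)=q3, δ(q2,0)=q3; δ(q1,1)=q4, δ(q2,1)=q4 → equivalent
Equivalent pairs: (q1, q2)

Final answer: Equivalent pairs: (q1, q2)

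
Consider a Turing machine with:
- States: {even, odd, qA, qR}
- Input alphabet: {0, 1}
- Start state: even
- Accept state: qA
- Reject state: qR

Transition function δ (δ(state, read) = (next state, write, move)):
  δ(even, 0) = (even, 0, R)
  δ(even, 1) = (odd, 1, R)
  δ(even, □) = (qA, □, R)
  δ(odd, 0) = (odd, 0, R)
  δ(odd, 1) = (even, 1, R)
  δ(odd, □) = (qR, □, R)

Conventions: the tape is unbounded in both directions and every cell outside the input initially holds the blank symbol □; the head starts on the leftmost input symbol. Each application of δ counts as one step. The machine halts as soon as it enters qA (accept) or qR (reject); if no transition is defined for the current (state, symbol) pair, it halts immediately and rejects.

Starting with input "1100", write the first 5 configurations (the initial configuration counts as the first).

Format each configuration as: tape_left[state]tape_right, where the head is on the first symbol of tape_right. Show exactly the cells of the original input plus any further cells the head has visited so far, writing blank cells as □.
Step 0: [even]1100 (head at position 0)
Step 1: δ(even, 1) = (odd, 1, R)  ⊢  1[odd]100 (head at position 1)
Step 2: δ(odd, 1) = (even, 1, R)  ⊢  11[even]00 (head at position 2)
Step 3: δ(even, 0) = (even, 0, R)  ⊢  110[even]0 (head at position 3)
Step 4: δ(even, 0) = (even, 0, R)  ⊢  1100[even]□ (head at position 4)

Final answer: [even]1100 ⊢ 1[odd]100 ⊢ 11[even]00 ⊢ 110[even]0 ⊢ 1100[even]□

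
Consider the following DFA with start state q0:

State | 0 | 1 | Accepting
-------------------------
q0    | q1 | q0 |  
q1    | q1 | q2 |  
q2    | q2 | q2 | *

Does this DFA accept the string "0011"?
Start in q0.
Read '0': q0 → q1
Read '0': q1 → q1
Read '1': q1 → q2
Read '1': q2 → q2
Final state q2 is accepting, so the string is accepted.

Final answer: Yes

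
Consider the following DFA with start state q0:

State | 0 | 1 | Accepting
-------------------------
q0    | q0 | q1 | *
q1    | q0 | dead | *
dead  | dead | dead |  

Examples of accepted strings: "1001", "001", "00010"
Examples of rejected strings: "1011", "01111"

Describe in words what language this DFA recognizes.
binary strings with no two consecutive 1s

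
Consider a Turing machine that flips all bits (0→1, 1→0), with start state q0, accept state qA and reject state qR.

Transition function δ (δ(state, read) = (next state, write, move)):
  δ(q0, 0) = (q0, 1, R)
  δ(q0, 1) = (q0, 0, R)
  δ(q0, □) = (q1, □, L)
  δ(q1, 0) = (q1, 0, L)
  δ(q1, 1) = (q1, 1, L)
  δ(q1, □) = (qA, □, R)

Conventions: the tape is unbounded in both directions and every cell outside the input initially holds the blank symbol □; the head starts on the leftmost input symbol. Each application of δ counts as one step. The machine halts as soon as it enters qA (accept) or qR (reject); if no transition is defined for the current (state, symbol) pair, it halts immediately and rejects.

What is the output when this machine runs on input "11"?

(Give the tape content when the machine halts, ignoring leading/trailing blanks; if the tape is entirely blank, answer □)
Step 0: [q0]11 (head at position 0)
Step 1: δ(q0, 1) = (q0, 0, R)  ⊢  0[q0]1 (head at position 1)
Step 2: δ(q0, 1) = (q0, 0, R)  ⊢  00[q0]□ (head at position 2)
Step 3: δ(q0, □) = (q1, □, L)  ⊢  0[q1]0□ (head at position 1)
Step 4: δ(q1, 0) = (q1, 0, L)  ⊢  [q1]00□ (head at position 0)
Step 5: δ(q1, 0) = (q1, 0, L)  ⊢  [q1]□00□ (head at position -1)
Step 6: δ(q1, □) = (qA, □, R)  ⊢  □[qA]00□ (head at position 0)
The machine is in qA, so it halts and accepts.
Tape content when halted (ignoring surrounding blanks): 00

Final answer: Output: 00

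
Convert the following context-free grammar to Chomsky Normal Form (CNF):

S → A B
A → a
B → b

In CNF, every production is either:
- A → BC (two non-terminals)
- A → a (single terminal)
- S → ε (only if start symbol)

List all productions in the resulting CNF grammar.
The grammar has no ε-productions or unit productions to eliminate.
S → A B is already in CNF (two non-terminals) – keep it.
A → a is already in CNF (single terminal) – keep it.
B → b is already in CNF (single terminal) – keep it.
Resulting CNF grammar (3 productions): A → a; B → b; S → A B

Final answer: A → a; B → b; S → A B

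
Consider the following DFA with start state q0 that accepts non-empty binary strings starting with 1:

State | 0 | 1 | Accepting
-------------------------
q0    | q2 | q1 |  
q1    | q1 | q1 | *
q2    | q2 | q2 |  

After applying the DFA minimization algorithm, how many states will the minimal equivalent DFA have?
All 3 states are reachable from q0, so none can be removed as unreachable.
Table-filling: first mark every (accepting, non-accepting) pair as distinguishable (accepting: {q1}; non-accepting: {q0, q2}).
Round 1: (q0, q2) on '1' go to q1 and q2, already distinguishable → mark.
Every pair of states is distinguishable, so the DFA is already minimal.
Equivalence classes: {q0}, {q1}, {q2} → 3 states.

Final answer: 3 states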